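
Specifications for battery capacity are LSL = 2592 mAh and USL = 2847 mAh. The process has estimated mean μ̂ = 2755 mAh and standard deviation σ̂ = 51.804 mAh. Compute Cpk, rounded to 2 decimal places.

0.59

Cpu = (USL − μ̂) / (3σ̂) = (2847 − 2755) / (3 × 51.804) = 0.5920; Cpl = (μ̂ − LSL) / (3σ̂) = (2755 − 2592) / (3 × 51.804) = 1.0488; Cpk = min(Cpu, Cpl) = 0.5920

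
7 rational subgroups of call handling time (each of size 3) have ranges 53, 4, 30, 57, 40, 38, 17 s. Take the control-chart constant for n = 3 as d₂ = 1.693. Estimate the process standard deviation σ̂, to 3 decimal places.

20.167

R̄ = (53 + 4 + 30 + 57 + 40 + 38 + 17) / 7 = 34.1429
σ̂ = R̄ / d₂ = 34.1429 / 1.693 = 20.1671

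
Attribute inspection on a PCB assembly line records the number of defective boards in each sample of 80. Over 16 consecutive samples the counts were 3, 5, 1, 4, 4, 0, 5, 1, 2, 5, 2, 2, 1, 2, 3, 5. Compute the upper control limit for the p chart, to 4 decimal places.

p̄ = Σdᵢ / (k·n) = 45 / (16 × 80) = 0.03516
UCL = p̄ + 3·√(p̄(1−p̄)/n) = 0.03516 + 3 × √(0.03516×0.96484/80) = 0.03516 + 3 × 0.02059 = 0.09693

0.0969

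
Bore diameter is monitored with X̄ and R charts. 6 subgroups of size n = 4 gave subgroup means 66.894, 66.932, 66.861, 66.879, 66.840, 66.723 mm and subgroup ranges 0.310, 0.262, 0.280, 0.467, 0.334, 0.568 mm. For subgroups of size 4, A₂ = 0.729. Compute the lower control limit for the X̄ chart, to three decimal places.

X̄̄ = (66.894 + 66.932 + 66.861 + 66.879 + 66.840 + 66.723) / 6 = 401.1290 / 6 = 66.8548
R̄ = (0.310 + 0.262 + 0.280 + 0.467 + 0.334 + 0.568) / 6 = 2.2210 / 6 = 0.3702
LCL = X̄̄ − A₂·R̄ = 66.8548 − 0.729 × 0.3702 = 66.5850

66.585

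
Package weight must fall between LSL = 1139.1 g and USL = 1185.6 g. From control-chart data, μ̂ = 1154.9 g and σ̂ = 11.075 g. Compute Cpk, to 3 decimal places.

Cpu = (USL − μ̂) / (3σ̂) = (1185.6 − 1154.9) / (3 × 11.075) = 0.9240; Cpl = (μ̂ − LSL) / (3σ̂) = (1154.9 − 1139.1) / (3 × 11.075) = 0.4755; Cpk = min(Cpu, Cpl) = 0.4755

0.476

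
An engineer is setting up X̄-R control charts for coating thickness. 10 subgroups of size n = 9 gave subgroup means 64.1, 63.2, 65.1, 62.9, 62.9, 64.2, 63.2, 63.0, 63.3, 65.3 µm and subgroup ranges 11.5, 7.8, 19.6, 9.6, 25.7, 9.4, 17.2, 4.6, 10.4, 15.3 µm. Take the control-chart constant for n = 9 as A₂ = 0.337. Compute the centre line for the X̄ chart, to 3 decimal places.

63.720

X̄̄ = (64.1 + 63.2 + 65.1 + 62.9 + 62.9 + 64.2 + 63.2 + 63.0 + 63.3 + 65.3) / 10 = 637.2000 / 10 = 63.7200
CL = X̄̄ = 63.7200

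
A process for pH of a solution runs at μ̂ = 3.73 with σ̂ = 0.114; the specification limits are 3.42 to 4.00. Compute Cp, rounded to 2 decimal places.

0.85

Cp = (USL − LSL) / (6σ̂) = (4.00 − 3.42) / (6 × 0.114) = 0.5800 / 0.6840 = 0.8480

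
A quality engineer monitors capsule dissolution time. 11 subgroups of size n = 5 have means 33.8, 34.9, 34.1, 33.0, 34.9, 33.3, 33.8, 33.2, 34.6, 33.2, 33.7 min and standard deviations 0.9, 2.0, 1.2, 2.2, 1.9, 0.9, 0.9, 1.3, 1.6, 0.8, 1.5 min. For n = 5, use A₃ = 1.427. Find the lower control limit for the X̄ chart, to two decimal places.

31.89

X̄̄ = (33.8 + 34.9 + 34.1 + 33.0 + 34.9 + 33.3 + 33.8 + 33.2 + 34.6 + 33.2 + 33.7) / 11 = 33.8636
s̄ = (0.9 + 2.0 + 1.2 + 2.2 + 1.9 + 0.9 + 0.9 + 1.3 + 1.6 + 0.8 + 1.5) / 11 = 1.3818
LCL = X̄̄ − A₃·s̄ = 33.8636 − 1.427 × 1.3818 = 31.8918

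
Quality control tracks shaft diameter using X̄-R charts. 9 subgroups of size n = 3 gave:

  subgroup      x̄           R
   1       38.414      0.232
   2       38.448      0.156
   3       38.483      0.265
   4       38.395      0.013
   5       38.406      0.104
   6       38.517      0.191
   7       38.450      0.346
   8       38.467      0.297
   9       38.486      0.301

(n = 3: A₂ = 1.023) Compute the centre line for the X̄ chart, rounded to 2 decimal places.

X̄̄ = (38.414 + 38.448 + 38.483 + 38.395 + 38.406 + 38.517 + 38.450 + 38.467 + 38.486) / 9 = 346.0660 / 9 = 38.4518
CL = X̄̄ = 38.4518

38.45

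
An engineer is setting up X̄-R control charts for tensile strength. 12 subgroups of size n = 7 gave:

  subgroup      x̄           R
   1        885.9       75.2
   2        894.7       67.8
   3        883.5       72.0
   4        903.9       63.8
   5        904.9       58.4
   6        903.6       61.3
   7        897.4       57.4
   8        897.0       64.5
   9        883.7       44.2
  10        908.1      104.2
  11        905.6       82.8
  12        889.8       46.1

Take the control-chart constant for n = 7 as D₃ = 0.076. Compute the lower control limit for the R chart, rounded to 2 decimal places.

5.05

R̄ = (75.2 + 67.8 + 72.0 + 63.8 + 58.4 + 61.3 + 57.4 + 64.5 + 44.2 + 104.2 + 82.8 + 46.1) / 12 = 797.7000 / 12 = 66.4750
LCL_R = D₃·R̄ = 0.076 × 66.4750 = 5.0521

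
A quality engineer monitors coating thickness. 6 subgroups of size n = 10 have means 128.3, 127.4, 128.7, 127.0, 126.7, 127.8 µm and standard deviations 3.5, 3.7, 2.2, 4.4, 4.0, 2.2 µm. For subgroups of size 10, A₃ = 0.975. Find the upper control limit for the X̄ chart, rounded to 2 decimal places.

X̄̄ = (128.3 + 127.4 + 128.7 + 127.0 + 126.7 + 127.8) / 6 = 127.6500
s̄ = (3.5 + 3.7 + 2.2 + 4.4 + 4.0 + 2.2) / 6 = 3.3333
UCL = X̄̄ + A₃·s̄ = 127.6500 + 0.975 × 3.3333 = 130.9000

130.90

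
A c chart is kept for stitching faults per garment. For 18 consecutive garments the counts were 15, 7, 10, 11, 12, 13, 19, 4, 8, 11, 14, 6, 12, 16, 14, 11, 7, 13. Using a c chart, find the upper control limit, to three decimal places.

c̄ = (15 + 7 + 10 + 11 + 12 + 13 + 19 + 4 + 8 + 11 + 14 + 6 + 12 + 16 + 14 + 11 + 7 + 13) / 18 = 203 / 18 = 11.2778
UCL = c̄ + 3√c̄ = 11.2778 + 3 × √11.2778 = 11.2778 + 3 × 3.3582 = 21.3525

21.352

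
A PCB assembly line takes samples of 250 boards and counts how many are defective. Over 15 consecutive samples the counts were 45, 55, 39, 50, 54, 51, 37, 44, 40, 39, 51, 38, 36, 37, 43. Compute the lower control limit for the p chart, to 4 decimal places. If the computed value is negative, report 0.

p̄ = Σdᵢ / (k·n) = 659 / (15 × 250) = 0.17573
LCL = p̄ − 3·√(p̄(1−p̄)/n) = 0.17573 − 3 × 0.02407 = 0.10352

0.1035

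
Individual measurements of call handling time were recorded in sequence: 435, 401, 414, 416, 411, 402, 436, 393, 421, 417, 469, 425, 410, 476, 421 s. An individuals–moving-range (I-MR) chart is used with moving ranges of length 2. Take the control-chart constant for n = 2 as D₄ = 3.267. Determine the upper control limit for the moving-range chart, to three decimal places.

94.276

Moving ranges: 34, 13, 2, 5, 9, 34, 43, 28, 4, 52, 44, 15, 66, 55; M̄R̄ = 404.0000 / 14 = 28.8571
UCL_MR = D₄·M̄R̄ = 3.267 × 28.8571 = 94.2763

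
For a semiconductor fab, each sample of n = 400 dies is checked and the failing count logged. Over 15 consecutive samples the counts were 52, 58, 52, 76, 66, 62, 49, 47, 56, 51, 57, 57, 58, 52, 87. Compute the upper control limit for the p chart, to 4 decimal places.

0.1997

p̄ = Σdᵢ / (k·n) = 880 / (15 × 400) = 0.14667
UCL = p̄ + 3·√(p̄(1−p̄)/n) = 0.14667 + 3 × √(0.14667×0.85333/400) = 0.14667 + 3 × 0.01769 = 0.19973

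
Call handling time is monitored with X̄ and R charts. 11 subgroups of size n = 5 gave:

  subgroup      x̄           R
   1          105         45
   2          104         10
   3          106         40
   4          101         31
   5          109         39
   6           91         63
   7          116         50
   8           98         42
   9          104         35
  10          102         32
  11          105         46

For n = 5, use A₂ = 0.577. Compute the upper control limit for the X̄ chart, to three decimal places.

X̄̄ = (105 + 104 + 106 + 101 + 109 + 91 + 116 + 98 + 104 + 102 + 105) / 11 = 1141.0000 / 11 = 103.7273
R̄ = (45 + 10 + 40 + 31 + 39 + 63 + 50 + 42 + 35 + 32 + 46) / 11 = 433.0000 / 11 = 39.3636
UCL = X̄̄ + A₂·R̄ = 103.7273 + 0.577 × 39.3636 = 126.4401

126.440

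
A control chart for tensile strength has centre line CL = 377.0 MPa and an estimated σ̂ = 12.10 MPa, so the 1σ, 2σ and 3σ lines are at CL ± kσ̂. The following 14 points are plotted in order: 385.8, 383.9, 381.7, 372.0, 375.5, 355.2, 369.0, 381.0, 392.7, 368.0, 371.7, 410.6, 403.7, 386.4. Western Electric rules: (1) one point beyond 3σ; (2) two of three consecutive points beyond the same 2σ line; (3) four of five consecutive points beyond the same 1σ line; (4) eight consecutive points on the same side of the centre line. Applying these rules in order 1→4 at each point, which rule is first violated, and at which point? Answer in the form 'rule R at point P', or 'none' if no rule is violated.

Zone of each point (C = within 1σ̂, B = 1σ̂–2σ̂, A = 2σ̂–3σ̂, * = beyond 3σ̂; sign = side of CL): 1:+C, 2:+C, 3:+C, 4:-C, 5:-C, 6:-B, 7:-C, 8:+C, 9:+B, 10:-C, 11:-C, 12:+A, 13:+A, 14:+C
Rule 2 (two of three consecutive points beyond the same 2σ limit) is satisfied at point 13.

rule 2 at point 13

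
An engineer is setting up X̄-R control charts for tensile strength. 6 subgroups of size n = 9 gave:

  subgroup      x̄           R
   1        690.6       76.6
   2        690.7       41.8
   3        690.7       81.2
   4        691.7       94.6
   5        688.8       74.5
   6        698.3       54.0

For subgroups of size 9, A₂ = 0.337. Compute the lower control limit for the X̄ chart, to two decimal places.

X̄̄ = (690.6 + 690.7 + 690.7 + 691.7 + 688.8 + 698.3) / 6 = 4150.8000 / 6 = 691.8000
R̄ = (76.6 + 41.8 + 81.2 + 94.6 + 74.5 + 54.0) / 6 = 422.7000 / 6 = 70.4500
LCL = X̄̄ − A₂·R̄ = 691.8000 − 0.337 × 70.4500 = 668.0584

668.06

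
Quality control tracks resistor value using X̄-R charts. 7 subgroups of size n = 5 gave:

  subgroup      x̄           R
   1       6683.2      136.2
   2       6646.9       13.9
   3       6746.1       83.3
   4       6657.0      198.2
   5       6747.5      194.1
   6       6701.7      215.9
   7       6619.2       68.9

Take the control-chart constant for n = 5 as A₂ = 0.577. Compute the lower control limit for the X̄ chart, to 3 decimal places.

6610.892

X̄̄ = (6683.2 + 6646.9 + 6746.1 + 6657.0 + 6747.5 + 6701.7 + 6619.2) / 7 = 46801.6000 / 7 = 6685.9429
R̄ = (136.2 + 13.9 + 83.3 + 198.2 + 194.1 + 215.9 + 68.9) / 7 = 910.5000 / 7 = 130.0714
LCL = X̄̄ − A₂·R̄ = 6685.9429 − 0.577 × 130.0714 = 6610.8916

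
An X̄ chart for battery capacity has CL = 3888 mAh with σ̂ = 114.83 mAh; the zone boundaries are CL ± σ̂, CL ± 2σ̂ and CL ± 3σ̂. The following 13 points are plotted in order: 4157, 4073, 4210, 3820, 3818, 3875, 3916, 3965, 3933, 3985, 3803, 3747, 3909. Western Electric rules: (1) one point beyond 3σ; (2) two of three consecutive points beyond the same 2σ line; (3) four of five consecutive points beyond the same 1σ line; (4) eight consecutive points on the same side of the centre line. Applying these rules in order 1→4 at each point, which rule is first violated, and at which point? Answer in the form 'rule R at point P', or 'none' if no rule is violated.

rule 2 at point 3

Zone of each point (C = within 1σ̂, B = 1σ̂–2σ̂, A = 2σ̂–3σ̂, * = beyond 3σ̂; sign = side of CL): 1:+A, 2:+B, 3:+A, 4:-C, 5:-C, 6:-C, 7:+C, 8:+C, 9:+C, 10:+C, 11:-C, 12:-B, 13:+C
Rule 2 (two of three consecutive points beyond the same 2σ limit) is satisfied at point 3.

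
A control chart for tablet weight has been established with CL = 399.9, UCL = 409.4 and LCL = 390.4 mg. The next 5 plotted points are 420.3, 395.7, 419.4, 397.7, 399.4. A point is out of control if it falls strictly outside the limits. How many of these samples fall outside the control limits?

2

Compare each point to [390.4, 409.4]: sample 1 = 420.3 > UCL; sample 3 = 419.4 > UCL.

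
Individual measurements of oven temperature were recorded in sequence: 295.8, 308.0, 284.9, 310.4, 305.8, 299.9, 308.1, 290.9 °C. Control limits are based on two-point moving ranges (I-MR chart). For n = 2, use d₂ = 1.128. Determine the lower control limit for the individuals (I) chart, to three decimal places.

X̄ = (295.8 + 308.0 + 284.9 + 310.4 + 305.8 + 299.9 + 308.1 + 290.9) / 8 = 300.4750
Moving ranges: 12.2, 23.1, 25.5, 4.6, 5.9, 8.2, 17.2; M̄R̄ = 96.7000 / 7 = 13.8143
LCL = X̄ − 3·M̄R̄/d₂ = 300.4750 − 3 × 13.8143 / 1.128 = 263.7349

263.735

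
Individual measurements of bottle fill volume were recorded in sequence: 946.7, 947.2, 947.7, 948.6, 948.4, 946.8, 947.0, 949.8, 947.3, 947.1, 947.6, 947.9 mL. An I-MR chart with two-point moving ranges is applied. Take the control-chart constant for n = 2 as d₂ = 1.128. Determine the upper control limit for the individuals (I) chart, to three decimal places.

X̄ = (946.7 + 947.2 + 947.7 + 948.6 + 948.4 + 946.8 + 947.0 + 949.8 + 947.3 + 947.1 + 947.6 + 947.9) / 12 = 947.6750
Moving ranges: 0.5, 0.5, 0.9, 0.2, 1.6, 0.2, 2.8, 2.5, 0.2, 0.5, 0.3; M̄R̄ = 10.2000 / 11 = 0.9273
UCL = X̄ + 3·M̄R̄/d₂ = 947.6750 + 3 × 0.9273 / 1.128 = 950.1412

950.141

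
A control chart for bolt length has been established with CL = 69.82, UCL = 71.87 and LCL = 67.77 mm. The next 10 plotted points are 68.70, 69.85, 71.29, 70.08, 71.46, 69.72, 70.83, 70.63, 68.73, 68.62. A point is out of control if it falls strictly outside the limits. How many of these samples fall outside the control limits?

All 10 points lie within [67.77, 71.87].

0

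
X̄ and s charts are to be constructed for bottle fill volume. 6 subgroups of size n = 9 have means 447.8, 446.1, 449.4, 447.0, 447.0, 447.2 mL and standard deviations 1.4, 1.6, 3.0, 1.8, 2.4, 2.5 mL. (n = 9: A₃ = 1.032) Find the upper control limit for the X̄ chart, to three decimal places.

449.601

X̄̄ = (447.8 + 446.1 + 449.4 + 447.0 + 447.0 + 447.2) / 6 = 447.4167
s̄ = (1.4 + 1.6 + 3.0 + 1.8 + 2.4 + 2.5) / 6 = 2.1167
UCL = X̄̄ + A₃·s̄ = 447.4167 + 1.032 × 2.1167 = 449.6011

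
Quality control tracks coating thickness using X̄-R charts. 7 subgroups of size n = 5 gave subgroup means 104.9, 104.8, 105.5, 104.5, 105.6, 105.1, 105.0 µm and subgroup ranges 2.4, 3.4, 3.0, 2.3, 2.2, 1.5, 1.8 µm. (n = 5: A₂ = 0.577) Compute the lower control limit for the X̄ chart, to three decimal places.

103.689

X̄̄ = (104.9 + 104.8 + 105.5 + 104.5 + 105.6 + 105.1 + 105.0) / 7 = 735.4000 / 7 = 105.0571
R̄ = (2.4 + 3.4 + 3.0 + 2.3 + 2.2 + 1.5 + 1.8) / 7 = 16.6000 / 7 = 2.3714
LCL = X̄̄ − A₂·R̄ = 105.0571 − 0.577 × 2.3714 = 103.6888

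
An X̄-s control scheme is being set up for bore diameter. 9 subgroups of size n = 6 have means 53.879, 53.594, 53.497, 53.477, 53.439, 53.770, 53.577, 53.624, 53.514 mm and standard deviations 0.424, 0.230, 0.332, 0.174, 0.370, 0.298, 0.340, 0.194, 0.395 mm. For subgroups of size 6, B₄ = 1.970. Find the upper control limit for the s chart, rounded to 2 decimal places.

s̄ = (0.424 + 0.230 + 0.332 + 0.174 + 0.370 + 0.298 + 0.340 + 0.194 + 0.395) / 9 = 0.3063
UCL_s = B₄·s̄ = 1.970 × 0.3063 = 0.6035

0.60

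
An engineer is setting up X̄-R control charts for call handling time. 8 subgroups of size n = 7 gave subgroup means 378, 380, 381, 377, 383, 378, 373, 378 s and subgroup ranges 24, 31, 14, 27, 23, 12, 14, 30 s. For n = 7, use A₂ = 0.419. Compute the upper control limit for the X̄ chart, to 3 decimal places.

387.666

X̄̄ = (378 + 380 + 381 + 377 + 383 + 378 + 373 + 378) / 8 = 3028.0000 / 8 = 378.5000
R̄ = (24 + 31 + 14 + 27 + 23 + 12 + 14 + 30) / 8 = 175.0000 / 8 = 21.8750
UCL = X̄̄ + A₂·R̄ = 378.5000 + 0.419 × 21.8750 = 387.6656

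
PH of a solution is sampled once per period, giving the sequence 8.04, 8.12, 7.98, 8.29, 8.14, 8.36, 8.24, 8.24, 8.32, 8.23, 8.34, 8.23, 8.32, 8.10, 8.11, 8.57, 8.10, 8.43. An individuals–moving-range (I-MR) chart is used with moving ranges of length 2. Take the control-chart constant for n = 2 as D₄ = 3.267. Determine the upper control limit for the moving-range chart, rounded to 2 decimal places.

0.57

Moving ranges: 0.08, 0.14, 0.31, 0.15, 0.22, 0.12, 0.00, 0.08, 0.09, 0.11, 0.11, 0.09, 0.22, 0.01, 0.46, 0.47, 0.33; M̄R̄ = 2.9900 / 17 = 0.1759
UCL_MR = D₄·M̄R̄ = 3.267 × 0.1759 = 0.5746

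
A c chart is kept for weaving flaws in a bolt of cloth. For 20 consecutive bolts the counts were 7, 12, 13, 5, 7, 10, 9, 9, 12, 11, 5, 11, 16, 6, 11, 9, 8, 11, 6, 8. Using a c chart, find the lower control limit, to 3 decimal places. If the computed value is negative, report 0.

0.151

c̄ = (7 + 12 + 13 + 5 + 7 + 10 + 9 + 9 + 12 + 11 + 5 + 11 + 16 + 6 + 11 + 9 + 8 + 11 + 6 + 8) / 20 = 186 / 20 = 9.3000
LCL = c̄ − 3√c̄ = 9.3000 − 3 × 3.0496 = 0.1512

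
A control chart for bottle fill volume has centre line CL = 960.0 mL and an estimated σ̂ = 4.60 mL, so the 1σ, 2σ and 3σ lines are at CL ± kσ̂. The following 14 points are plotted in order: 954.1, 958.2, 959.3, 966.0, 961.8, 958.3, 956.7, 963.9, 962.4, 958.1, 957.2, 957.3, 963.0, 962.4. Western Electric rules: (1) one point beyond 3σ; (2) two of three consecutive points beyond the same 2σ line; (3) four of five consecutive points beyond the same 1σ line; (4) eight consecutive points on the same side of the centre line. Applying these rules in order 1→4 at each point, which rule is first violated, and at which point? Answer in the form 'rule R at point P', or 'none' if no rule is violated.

none

Zone of each point (C = within 1σ̂, B = 1σ̂–2σ̂, A = 2σ̂–3σ̂, * = beyond 3σ̂; sign = side of CL): 1:-B, 2:-C, 3:-C, 4:+B, 5:+C, 6:-C, 7:-C, 8:+C, 9:+C, 10:-C, 11:-C, 12:-C, 13:+C, 14:+C
No rule fires across all 14 points.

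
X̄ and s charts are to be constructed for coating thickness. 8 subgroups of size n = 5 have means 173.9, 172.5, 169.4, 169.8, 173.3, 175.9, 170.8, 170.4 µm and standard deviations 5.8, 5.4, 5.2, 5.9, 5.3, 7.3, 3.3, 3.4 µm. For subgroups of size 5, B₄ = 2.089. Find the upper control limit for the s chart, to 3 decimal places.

s̄ = (5.8 + 5.4 + 5.2 + 5.9 + 5.3 + 7.3 + 3.3 + 3.4) / 8 = 5.2000
UCL_s = B₄·s̄ = 2.089 × 5.2000 = 10.8628

10.863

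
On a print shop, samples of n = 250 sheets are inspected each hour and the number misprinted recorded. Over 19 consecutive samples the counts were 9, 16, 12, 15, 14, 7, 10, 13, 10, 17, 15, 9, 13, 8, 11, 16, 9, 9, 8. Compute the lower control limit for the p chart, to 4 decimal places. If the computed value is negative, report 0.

p̄ = Σdᵢ / (k·n) = 221 / (19 × 250) = 0.04653
LCL = p̄ − 3·√(p̄(1−p̄)/n) = 0.04653 − 3 × 0.01332 = 0.00656

0.0066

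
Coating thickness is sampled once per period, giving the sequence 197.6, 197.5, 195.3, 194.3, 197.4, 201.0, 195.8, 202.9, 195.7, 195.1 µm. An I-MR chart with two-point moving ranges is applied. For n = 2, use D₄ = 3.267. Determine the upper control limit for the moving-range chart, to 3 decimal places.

Moving ranges: 0.1, 2.2, 1.0, 3.1, 3.6, 5.2, 7.1, 7.2, 0.6; M̄R̄ = 30.1000 / 9 = 3.3444
UCL_MR = D₄·M̄R̄ = 3.267 × 3.3444 = 10.9263

10.926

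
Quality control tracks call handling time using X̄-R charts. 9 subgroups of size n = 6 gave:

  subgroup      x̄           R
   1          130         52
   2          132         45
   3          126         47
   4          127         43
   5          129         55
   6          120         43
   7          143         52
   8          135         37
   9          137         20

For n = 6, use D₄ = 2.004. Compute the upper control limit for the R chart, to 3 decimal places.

R̄ = (52 + 45 + 47 + 43 + 55 + 43 + 52 + 37 + 20) / 9 = 394.0000 / 9 = 43.7778
UCL_R = D₄·R̄ = 2.004 × 43.7778 = 87.7307

87.731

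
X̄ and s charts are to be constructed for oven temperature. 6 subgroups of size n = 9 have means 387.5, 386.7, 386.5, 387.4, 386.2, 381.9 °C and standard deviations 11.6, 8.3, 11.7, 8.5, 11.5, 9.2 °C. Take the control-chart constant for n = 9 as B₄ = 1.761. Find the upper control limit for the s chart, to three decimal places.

s̄ = (11.6 + 8.3 + 11.7 + 8.5 + 11.5 + 9.2) / 6 = 10.1333
UCL_s = B₄·s̄ = 1.761 × 10.1333 = 17.8448

17.845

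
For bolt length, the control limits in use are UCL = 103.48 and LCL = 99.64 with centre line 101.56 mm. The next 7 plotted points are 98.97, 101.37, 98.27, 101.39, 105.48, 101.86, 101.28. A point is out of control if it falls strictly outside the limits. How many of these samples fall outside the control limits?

Compare each point to [99.64, 103.48]: sample 1 = 98.97 < LCL; sample 3 = 98.27 < LCL; sample 5 = 105.48 > UCL.

3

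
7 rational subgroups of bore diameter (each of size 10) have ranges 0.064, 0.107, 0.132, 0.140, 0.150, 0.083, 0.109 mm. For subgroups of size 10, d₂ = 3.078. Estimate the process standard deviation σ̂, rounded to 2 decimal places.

R̄ = (0.064 + 0.107 + 0.132 + 0.140 + 0.150 + 0.083 + 0.109) / 7 = 0.1121
σ̂ = R̄ / d₂ = 0.1121 / 3.078 = 0.0364

0.04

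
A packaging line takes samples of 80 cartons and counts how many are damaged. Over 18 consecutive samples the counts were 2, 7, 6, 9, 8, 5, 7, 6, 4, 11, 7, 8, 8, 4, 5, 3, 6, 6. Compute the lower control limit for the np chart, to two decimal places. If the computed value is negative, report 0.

p̄ = Σdᵢ / (k·n) = 112 / (18 × 80) = 0.07778
LCL = np̄ − 3·√(np̄(1−p̄)) = 6.2222 − 3 × 2.3955 = -0.9642 → 0 (negative, so LCL = 0)

0.00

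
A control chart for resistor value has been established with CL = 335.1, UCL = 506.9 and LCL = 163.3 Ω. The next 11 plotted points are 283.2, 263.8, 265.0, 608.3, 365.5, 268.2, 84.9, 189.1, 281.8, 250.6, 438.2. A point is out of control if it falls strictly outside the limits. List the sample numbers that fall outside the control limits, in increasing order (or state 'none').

4, 7

Compare each point to [163.3, 506.9]: sample 4 = 608.3 > UCL; sample 7 = 84.9 < LCL.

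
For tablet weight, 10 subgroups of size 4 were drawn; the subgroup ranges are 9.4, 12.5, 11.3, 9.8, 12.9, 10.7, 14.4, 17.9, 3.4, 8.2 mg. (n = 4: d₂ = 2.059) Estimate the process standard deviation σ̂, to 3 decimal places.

R̄ = (9.4 + 12.5 + 11.3 + 9.8 + 12.9 + 10.7 + 14.4 + 17.9 + 3.4 + 8.2) / 10 = 11.0500
σ̂ = R̄ / d₂ = 11.0500 / 2.059 = 5.3667

5.367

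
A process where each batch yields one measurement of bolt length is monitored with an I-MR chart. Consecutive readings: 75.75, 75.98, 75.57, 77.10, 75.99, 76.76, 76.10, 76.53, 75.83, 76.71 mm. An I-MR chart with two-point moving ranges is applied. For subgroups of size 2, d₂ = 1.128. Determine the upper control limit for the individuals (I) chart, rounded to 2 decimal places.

78.22

X̄ = (75.75 + 75.98 + 75.57 + 77.10 + 75.99 + 76.76 + 76.10 + 76.53 + 75.83 + 76.71) / 10 = 76.2320
Moving ranges: 0.23, 0.41, 1.53, 1.11, 0.77, 0.66, 0.43, 0.70, 0.88; M̄R̄ = 6.7200 / 9 = 0.7467
UCL = X̄ + 3·M̄R̄/d₂ = 76.2320 + 3 × 0.7467 / 1.128 = 78.2178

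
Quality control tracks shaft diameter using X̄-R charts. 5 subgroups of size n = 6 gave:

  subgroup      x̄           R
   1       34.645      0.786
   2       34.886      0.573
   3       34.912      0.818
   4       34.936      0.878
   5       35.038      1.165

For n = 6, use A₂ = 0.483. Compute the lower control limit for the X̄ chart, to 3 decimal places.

34.476

X̄̄ = (34.645 + 34.886 + 34.912 + 34.936 + 35.038) / 5 = 174.4170 / 5 = 34.8834
R̄ = (0.786 + 0.573 + 0.818 + 0.878 + 1.165) / 5 = 4.2200 / 5 = 0.8440
LCL = X̄̄ − A₂·R̄ = 34.8834 − 0.483 × 0.8440 = 34.4757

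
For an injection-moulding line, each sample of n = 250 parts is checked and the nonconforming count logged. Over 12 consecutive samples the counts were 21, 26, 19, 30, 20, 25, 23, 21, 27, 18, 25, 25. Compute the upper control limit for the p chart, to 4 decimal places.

0.1485

p̄ = Σdᵢ / (k·n) = 280 / (12 × 250) = 0.09333
UCL = p̄ + 3·√(p̄(1−p̄)/n) = 0.09333 + 3 × √(0.09333×0.90667/250) = 0.09333 + 3 × 0.01840 = 0.14853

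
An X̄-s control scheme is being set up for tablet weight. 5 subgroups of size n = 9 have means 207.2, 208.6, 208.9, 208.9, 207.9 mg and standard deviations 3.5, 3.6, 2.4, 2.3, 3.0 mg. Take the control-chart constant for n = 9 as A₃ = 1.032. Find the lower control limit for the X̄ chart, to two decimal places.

205.25

X̄̄ = (207.2 + 208.6 + 208.9 + 208.9 + 207.9) / 5 = 208.3000
s̄ = (3.5 + 3.6 + 2.4 + 2.3 + 3.0) / 5 = 2.9600
LCL = X̄̄ − A₃·s̄ = 208.3000 − 1.032 × 2.9600 = 205.2453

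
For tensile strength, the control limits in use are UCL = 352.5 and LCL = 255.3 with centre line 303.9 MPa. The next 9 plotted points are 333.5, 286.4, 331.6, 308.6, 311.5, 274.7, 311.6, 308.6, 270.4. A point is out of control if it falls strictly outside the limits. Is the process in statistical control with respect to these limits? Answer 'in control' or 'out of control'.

in control

All 9 points lie within [255.3, 352.5].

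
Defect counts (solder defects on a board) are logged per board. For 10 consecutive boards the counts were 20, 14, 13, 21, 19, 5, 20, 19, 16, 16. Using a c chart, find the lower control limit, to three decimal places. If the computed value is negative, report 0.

c̄ = (20 + 14 + 13 + 21 + 19 + 5 + 20 + 19 + 16 + 16) / 10 = 163 / 10 = 16.3000
LCL = c̄ − 3√c̄ = 16.3000 − 3 × 4.0373 = 4.1880

4.188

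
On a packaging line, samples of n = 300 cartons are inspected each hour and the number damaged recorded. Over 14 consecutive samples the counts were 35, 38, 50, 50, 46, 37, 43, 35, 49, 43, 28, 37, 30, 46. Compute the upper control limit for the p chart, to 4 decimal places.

0.1942

p̄ = Σdᵢ / (k·n) = 567 / (14 × 300) = 0.13500
UCL = p̄ + 3·√(p̄(1−p̄)/n) = 0.13500 + 3 × √(0.13500×0.86500/300) = 0.13500 + 3 × 0.01973 = 0.19419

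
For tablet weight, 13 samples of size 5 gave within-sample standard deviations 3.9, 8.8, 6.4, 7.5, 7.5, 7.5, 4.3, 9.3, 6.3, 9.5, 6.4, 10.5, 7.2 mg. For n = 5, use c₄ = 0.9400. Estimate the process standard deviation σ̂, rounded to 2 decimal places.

7.78

s̄ = (3.9 + 8.8 + 6.4 + 7.5 + 7.5 + 7.5 + 4.3 + 9.3 + 6.3 + 9.5 + 6.4 + 10.5 + 7.2) / 13 = 7.3154
σ̂ = s̄ / c₄ = 7.3154 / 0.9400 = 7.7823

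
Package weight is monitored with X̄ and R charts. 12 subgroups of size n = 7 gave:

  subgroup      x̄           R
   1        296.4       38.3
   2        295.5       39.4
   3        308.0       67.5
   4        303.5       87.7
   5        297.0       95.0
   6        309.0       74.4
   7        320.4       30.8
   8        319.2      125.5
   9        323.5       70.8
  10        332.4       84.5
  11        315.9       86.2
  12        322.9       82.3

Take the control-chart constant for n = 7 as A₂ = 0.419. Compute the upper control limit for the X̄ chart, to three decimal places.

342.785

X̄̄ = (296.4 + 295.5 + 308.0 + 303.5 + 297.0 + 309.0 + 320.4 + 319.2 + 323.5 + 332.4 + 315.9 + 322.9) / 12 = 3743.7000 / 12 = 311.9750
R̄ = (38.3 + 39.4 + 67.5 + 87.7 + 95.0 + 74.4 + 30.8 + 125.5 + 70.8 + 84.5 + 86.2 + 82.3) / 12 = 882.4000 / 12 = 73.5333
UCL = X̄̄ + A₂·R̄ = 311.9750 + 0.419 × 73.5333 = 342.7855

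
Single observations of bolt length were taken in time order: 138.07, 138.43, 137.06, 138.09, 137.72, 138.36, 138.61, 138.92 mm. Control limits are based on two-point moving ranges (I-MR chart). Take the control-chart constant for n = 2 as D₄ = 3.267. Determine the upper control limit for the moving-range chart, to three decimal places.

Moving ranges: 0.36, 1.37, 1.03, 0.37, 0.64, 0.25, 0.31; M̄R̄ = 4.3300 / 7 = 0.6186
UCL_MR = D₄·M̄R̄ = 3.267 × 0.6186 = 2.0209

2.021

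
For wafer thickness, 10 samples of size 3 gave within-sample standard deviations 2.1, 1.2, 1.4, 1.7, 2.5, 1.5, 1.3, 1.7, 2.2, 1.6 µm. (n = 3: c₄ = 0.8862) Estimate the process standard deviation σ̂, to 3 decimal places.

s̄ = (2.1 + 1.2 + 1.4 + 1.7 + 2.5 + 1.5 + 1.3 + 1.7 + 2.2 + 1.6) / 10 = 1.7200
σ̂ = s̄ / c₄ = 1.7200 / 0.8862 = 1.9409

1.941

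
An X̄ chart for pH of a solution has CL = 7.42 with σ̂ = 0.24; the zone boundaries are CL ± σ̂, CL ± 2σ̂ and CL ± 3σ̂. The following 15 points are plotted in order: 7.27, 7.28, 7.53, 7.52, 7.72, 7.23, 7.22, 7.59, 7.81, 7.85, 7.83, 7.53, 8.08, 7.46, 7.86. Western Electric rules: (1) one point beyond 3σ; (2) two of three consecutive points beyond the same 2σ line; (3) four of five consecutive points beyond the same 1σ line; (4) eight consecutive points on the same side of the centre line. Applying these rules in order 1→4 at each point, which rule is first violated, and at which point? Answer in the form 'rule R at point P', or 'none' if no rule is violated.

Zone of each point (C = within 1σ̂, B = 1σ̂–2σ̂, A = 2σ̂–3σ̂, * = beyond 3σ̂; sign = side of CL): 1:-C, 2:-C, 3:+C, 4:+C, 5:+B, 6:-C, 7:-C, 8:+C, 9:+B, 10:+B, 11:+B, 12:+C, 13:+A, 14:+C, 15:+B
Rule 3 (four of five consecutive points beyond the same 1σ limit) is satisfied at point 13.

rule 3 at point 13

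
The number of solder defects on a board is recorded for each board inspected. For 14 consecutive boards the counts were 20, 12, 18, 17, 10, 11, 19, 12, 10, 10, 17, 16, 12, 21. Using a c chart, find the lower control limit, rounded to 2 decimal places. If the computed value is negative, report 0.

c̄ = (20 + 12 + 18 + 17 + 10 + 11 + 19 + 12 + 10 + 10 + 17 + 16 + 12 + 21) / 14 = 205 / 14 = 14.6429
LCL = c̄ − 3√c̄ = 14.6429 − 3 × 3.8266 = 3.1631

3.16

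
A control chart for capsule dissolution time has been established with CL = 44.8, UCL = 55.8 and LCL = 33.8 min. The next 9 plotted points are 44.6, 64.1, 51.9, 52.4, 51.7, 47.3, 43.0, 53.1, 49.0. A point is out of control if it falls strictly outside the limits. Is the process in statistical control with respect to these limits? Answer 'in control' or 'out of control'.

Compare each point to [33.8, 55.8]: sample 2 = 64.1 > UCL.

out of control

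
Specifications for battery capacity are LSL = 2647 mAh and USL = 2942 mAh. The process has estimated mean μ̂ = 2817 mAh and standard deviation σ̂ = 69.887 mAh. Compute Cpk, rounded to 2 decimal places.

Cpu = (USL − μ̂) / (3σ̂) = (2942 − 2817) / (3 × 69.887) = 0.5962; Cpl = (μ̂ − LSL) / (3σ̂) = (2817 − 2647) / (3 × 69.887) = 0.8108; Cpk = min(Cpu, Cpl) = 0.5962

0.60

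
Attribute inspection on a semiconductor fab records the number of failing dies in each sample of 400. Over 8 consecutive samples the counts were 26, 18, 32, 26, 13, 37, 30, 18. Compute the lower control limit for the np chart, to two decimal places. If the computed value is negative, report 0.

p̄ = Σdᵢ / (k·n) = 200 / (8 × 400) = 0.06250
LCL = np̄ − 3·√(np̄(1−p̄)) = 25.0000 − 3 × 4.8412 = 10.4763

10.48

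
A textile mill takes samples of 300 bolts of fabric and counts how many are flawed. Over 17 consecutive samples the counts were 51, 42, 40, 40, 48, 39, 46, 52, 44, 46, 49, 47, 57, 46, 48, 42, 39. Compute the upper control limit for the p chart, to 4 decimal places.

p̄ = Σdᵢ / (k·n) = 776 / (17 × 300) = 0.15216
UCL = p̄ + 3·√(p̄(1−p̄)/n) = 0.15216 + 3 × √(0.15216×0.84784/300) = 0.15216 + 3 × 0.02074 = 0.21437

0.2144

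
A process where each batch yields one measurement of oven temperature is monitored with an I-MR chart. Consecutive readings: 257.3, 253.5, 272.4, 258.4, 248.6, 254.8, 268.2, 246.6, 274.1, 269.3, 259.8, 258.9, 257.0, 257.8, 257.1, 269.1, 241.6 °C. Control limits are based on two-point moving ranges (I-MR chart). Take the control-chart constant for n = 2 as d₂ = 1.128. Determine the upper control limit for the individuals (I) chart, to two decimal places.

X̄ = (257.3 + 253.5 + 272.4 + 258.4 + 248.6 + 254.8 + 268.2 + 246.6 + 274.1 + 269.3 + 259.8 + 258.9 + 257.0 + 257.8 + 257.1 + 269.1 + 241.6) / 17 = 259.0882
Moving ranges: 3.8, 18.9, 14.0, 9.8, 6.2, 13.4, 21.6, 27.5, 4.8, 9.5, 0.9, 1.9, 0.8, 0.7, 12.0, 27.5; M̄R̄ = 173.3000 / 16 = 10.8313
UCL = X̄ + 3·M̄R̄/d₂ = 259.0882 + 3 × 10.8313 / 1.128 = 287.8948

287.89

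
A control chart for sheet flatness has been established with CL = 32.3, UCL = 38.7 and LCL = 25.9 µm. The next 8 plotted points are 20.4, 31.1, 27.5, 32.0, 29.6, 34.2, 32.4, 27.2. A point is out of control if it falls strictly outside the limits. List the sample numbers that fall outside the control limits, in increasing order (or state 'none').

Compare each point to [25.9, 38.7]: sample 1 = 20.4 < LCL.

1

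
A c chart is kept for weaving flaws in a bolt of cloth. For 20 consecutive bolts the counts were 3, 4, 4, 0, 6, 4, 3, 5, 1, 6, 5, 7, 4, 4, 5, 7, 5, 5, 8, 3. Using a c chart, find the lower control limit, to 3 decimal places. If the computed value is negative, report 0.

0.000

c̄ = (3 + 4 + 4 + 0 + 6 + 4 + 3 + 5 + 1 + 6 + 5 + 7 + 4 + 4 + 5 + 7 + 5 + 5 + 8 + 3) / 20 = 89 / 20 = 4.4500
LCL = c̄ − 3√c̄ = 4.4500 − 3 × 2.1095 = -1.8785 → 0 (cannot be negative)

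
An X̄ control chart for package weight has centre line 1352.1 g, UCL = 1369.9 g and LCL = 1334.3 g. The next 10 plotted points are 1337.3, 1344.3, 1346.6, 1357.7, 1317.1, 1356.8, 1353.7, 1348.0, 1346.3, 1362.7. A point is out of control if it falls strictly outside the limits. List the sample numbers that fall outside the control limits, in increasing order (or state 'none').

Compare each point to [1334.3, 1369.9]: sample 5 = 1317.1 < LCL.

5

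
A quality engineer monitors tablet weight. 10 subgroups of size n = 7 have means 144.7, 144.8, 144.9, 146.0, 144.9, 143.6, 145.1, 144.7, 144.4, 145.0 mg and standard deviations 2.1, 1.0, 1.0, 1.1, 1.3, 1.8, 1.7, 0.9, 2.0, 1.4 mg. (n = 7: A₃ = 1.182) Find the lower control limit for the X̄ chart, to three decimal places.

X̄̄ = (144.7 + 144.8 + 144.9 + 146.0 + 144.9 + 143.6 + 145.1 + 144.7 + 144.4 + 145.0) / 10 = 144.8100
s̄ = (2.1 + 1.0 + 1.0 + 1.1 + 1.3 + 1.8 + 1.7 + 0.9 + 2.0 + 1.4) / 10 = 1.4300
LCL = X̄̄ − A₃·s̄ = 144.8100 − 1.182 × 1.4300 = 143.1197

143.120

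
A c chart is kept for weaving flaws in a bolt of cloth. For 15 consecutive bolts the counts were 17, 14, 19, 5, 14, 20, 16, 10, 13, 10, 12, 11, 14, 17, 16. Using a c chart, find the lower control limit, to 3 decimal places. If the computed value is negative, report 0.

c̄ = (17 + 14 + 19 + 5 + 14 + 20 + 16 + 10 + 13 + 10 + 12 + 11 + 14 + 17 + 16) / 15 = 208 / 15 = 13.8667
LCL = c̄ − 3√c̄ = 13.8667 − 3 × 3.7238 = 2.6953

2.695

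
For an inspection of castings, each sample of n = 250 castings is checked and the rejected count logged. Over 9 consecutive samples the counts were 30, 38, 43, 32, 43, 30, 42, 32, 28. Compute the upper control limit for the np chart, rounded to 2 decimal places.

p̄ = Σdᵢ / (k·n) = 318 / (9 × 250) = 0.14133
UCL = np̄ + 3·√(np̄(1−p̄)) = 35.3333 + 3 × √(35.3333×0.85867) = 35.3333 + 3 × 5.5081 = 51.8577

51.86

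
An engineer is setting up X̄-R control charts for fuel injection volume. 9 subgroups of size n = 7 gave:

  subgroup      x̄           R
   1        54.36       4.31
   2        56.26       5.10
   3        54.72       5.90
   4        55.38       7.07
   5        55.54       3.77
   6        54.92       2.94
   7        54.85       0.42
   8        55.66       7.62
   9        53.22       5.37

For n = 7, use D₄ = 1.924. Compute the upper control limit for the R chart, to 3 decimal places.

R̄ = (4.31 + 5.10 + 5.90 + 7.07 + 3.77 + 2.94 + 0.42 + 7.62 + 5.37) / 9 = 42.5000 / 9 = 4.7222
UCL_R = D₄·R̄ = 1.924 × 4.7222 = 9.0856

9.086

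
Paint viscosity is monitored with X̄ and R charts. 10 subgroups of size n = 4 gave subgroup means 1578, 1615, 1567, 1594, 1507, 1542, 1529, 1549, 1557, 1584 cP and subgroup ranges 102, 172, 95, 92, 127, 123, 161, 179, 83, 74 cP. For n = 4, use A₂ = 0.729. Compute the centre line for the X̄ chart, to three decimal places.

1562.200

X̄̄ = (1578 + 1615 + 1567 + 1594 + 1507 + 1542 + 1529 + 1549 + 1557 + 1584) / 10 = 15622.0000 / 10 = 1562.2000
CL = X̄̄ = 1562.2000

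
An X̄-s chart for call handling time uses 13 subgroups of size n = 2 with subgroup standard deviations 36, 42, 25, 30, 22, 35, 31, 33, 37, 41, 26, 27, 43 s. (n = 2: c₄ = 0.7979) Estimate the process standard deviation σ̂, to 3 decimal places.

s̄ = (36 + 42 + 25 + 30 + 22 + 35 + 31 + 33 + 37 + 41 + 26 + 27 + 43) / 13 = 32.9231
σ̂ = s̄ / c₄ = 32.9231 / 0.7979 = 41.2622

41.262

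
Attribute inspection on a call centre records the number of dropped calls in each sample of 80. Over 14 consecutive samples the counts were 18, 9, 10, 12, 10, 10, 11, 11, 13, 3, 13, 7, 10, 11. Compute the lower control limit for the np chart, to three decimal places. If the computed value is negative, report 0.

p̄ = Σdᵢ / (k·n) = 148 / (14 × 80) = 0.13214
LCL = np̄ − 3·√(np̄(1−p̄)) = 10.5714 − 3 × 3.0289 = 1.4846

1.485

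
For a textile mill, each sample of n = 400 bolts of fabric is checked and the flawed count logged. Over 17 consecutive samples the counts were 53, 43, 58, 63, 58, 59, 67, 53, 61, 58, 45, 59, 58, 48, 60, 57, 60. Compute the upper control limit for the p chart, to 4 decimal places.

p̄ = Σdᵢ / (k·n) = 960 / (17 × 400) = 0.14118
UCL = p̄ + 3·√(p̄(1−p̄)/n) = 0.14118 + 3 × √(0.14118×0.85882/400) = 0.14118 + 3 × 0.01741 = 0.19341

0.1934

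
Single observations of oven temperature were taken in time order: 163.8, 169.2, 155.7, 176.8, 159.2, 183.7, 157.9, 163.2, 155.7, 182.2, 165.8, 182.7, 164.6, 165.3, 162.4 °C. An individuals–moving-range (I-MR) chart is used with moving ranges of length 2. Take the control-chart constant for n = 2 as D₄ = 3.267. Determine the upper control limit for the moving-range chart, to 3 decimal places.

Moving ranges: 5.4, 13.5, 21.1, 17.6, 24.5, 25.8, 5.3, 7.5, 26.5, 16.4, 16.9, 18.1, 0.7, 2.9; M̄R̄ = 202.2000 / 14 = 14.4429
UCL_MR = D₄·M̄R̄ = 3.267 × 14.4429 = 47.1848

47.185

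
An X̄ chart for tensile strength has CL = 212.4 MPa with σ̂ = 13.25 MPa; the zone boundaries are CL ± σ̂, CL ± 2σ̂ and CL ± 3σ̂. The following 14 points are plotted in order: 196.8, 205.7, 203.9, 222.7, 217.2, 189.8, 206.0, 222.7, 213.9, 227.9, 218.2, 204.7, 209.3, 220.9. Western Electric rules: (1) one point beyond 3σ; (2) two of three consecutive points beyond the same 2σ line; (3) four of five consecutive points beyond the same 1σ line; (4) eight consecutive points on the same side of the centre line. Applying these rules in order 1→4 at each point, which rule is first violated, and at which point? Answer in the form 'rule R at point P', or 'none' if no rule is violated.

Zone of each point (C = within 1σ̂, B = 1σ̂–2σ̂, A = 2σ̂–3σ̂, * = beyond 3σ̂; sign = side of CL): 1:-B, 2:-C, 3:-C, 4:+C, 5:+C, 6:-B, 7:-C, 8:+C, 9:+C, 10:+B, 11:+C, 12:-C, 13:-C, 14:+C
No rule fires across all 14 points.

none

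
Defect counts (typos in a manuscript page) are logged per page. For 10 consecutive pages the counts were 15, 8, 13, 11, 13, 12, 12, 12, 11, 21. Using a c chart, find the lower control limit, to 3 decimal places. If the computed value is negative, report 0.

c̄ = (15 + 8 + 13 + 11 + 13 + 12 + 12 + 12 + 11 + 21) / 10 = 128 / 10 = 12.8000
LCL = c̄ − 3√c̄ = 12.8000 − 3 × 3.5777 = 2.0669

2.067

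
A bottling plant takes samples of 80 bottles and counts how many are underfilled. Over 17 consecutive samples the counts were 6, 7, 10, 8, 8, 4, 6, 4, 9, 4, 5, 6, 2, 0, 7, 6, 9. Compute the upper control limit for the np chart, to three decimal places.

12.977

p̄ = Σdᵢ / (k·n) = 101 / (17 × 80) = 0.07426
UCL = np̄ + 3·√(np̄(1−p̄)) = 5.9412 + 3 × √(5.9412×0.92574) = 5.9412 + 3 × 2.3452 = 12.9768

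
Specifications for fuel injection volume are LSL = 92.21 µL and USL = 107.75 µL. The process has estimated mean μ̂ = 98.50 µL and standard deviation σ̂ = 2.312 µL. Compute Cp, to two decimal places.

Cp = (USL − LSL) / (6σ̂) = (107.75 − 92.21) / (6 × 2.312) = 15.5400 / 13.8720 = 1.1202

1.12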